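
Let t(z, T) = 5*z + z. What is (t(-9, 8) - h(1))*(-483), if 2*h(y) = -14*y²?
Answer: 22701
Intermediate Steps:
h(y) = -7*y² (h(y) = (-14*y²)/2 = -7*y²)
t(z, T) = 6*z
(t(-9, 8) - h(1))*(-483) = (6*(-9) - (-7)*1²)*(-483) = (-54 - (-7))*(-483) = (-54 - 1*(-7))*(-483) = (-54 + 7)*(-483) = -47*(-483) = 22701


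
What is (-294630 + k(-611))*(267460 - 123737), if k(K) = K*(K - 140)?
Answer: 23603772013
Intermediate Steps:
k(K) = K*(-140 + K)
(-294630 + k(-611))*(267460 - 123737) = (-294630 - 611*(-140 - 611))*(267460 - 123737) = (-294630 - 611*(-751))*143723 = (-294630 + 458861)*143723 = 164231*143723 = 23603772013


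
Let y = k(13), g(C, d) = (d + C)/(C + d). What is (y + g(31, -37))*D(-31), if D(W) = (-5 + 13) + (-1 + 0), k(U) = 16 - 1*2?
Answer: 105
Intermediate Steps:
k(U) = 14 (k(U) = 16 - 2 = 14)
g(C, d) = 1 (g(C, d) = (C + d)/(C + d) = 1)
D(W) = 7 (D(W) = 8 - 1 = 7)
y = 14
(y + g(31, -37))*D(-31) = (14 + 1)*7 = 15*7 = 105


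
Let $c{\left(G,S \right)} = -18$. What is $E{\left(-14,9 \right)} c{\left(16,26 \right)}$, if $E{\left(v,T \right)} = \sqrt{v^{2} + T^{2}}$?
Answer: $- 18 \sqrt{277} \approx -299.58$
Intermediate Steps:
$E{\left(v,T \right)} = \sqrt{T^{2} + v^{2}}$
$E{\left(-14,9 \right)} c{\left(16,26 \right)} = \sqrt{9^{2} + \left(-14\right)^{2}} \left(-18\right) = \sqrt{81 + 196} \left(-18\right) = \sqrt{277} \left(-18\right) = - 18 \sqrt{277}$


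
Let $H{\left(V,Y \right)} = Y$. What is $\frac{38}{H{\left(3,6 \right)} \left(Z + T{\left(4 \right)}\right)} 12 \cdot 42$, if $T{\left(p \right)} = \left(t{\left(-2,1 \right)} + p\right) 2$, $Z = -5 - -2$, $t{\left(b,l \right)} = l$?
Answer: $456$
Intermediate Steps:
$Z = -3$ ($Z = -5 + 2 = -3$)
$T{\left(p \right)} = 2 + 2 p$ ($T{\left(p \right)} = \left(1 + p\right) 2 = 2 + 2 p$)
$\frac{38}{H{\left(3,6 \right)} \left(Z + T{\left(4 \right)}\right)} 12 \cdot 42 = \frac{38}{6 \left(-3 + \left(2 + 2 \cdot 4\right)\right)} 12 \cdot 42 = \frac{38}{6 \left(-3 + \left(2 + 8\right)\right)} 12 \cdot 42 = \frac{38}{6 \left(-3 + 10\right)} 12 \cdot 42 = \frac{38}{6 \cdot 7} \cdot 12 \cdot 42 = \frac{38}{42} \cdot 12 \cdot 42 = 38 \cdot \frac{1}{42} \cdot 12 \cdot 42 = \frac{19}{21} \cdot 12 \cdot 42 = \frac{76}{7} \cdot 42 = 456$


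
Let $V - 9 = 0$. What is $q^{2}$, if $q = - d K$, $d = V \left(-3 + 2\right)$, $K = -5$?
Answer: $2025$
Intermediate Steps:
$V = 9$ ($V = 9 + 0 = 9$)
$d = -9$ ($d = 9 \left(-3 + 2\right) = 9 \left(-1\right) = -9$)
$q = -45$ ($q = \left(-1\right) \left(-9\right) \left(-5\right) = 9 \left(-5\right) = -45$)
$q^{2} = \left(-45\right)^{2} = 2025$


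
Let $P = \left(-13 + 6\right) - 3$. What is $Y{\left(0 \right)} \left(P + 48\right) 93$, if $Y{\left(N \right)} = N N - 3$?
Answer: $-10602$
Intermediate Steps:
$P = -10$ ($P = -7 - 3 = -10$)
$Y{\left(N \right)} = -3 + N^{2}$ ($Y{\left(N \right)} = N^{2} - 3 = -3 + N^{2}$)
$Y{\left(0 \right)} \left(P + 48\right) 93 = \left(-3 + 0^{2}\right) \left(-10 + 48\right) 93 = \left(-3 + 0\right) 38 \cdot 93 = \left(-3\right) 38 \cdot 93 = \left(-114\right) 93 = -10602$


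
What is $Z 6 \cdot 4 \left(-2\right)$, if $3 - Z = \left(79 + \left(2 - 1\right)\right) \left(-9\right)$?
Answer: $-34704$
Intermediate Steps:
$Z = 723$ ($Z = 3 - \left(79 + \left(2 - 1\right)\right) \left(-9\right) = 3 - \left(79 + 1\right) \left(-9\right) = 3 - 80 \left(-9\right) = 3 - -720 = 3 + 720 = 723$)
$Z 6 \cdot 4 \left(-2\right) = 723 \cdot 6 \cdot 4 \left(-2\right) = 723 \cdot 24 \left(-2\right) = 723 \left(-48\right) = -34704$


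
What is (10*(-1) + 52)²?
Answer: 1764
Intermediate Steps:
(10*(-1) + 52)² = (-10 + 52)² = 42² = 1764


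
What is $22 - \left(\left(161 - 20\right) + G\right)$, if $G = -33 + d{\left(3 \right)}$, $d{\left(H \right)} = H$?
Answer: $-89$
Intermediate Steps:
$G = -30$ ($G = -33 + 3 = -30$)
$22 - \left(\left(161 - 20\right) + G\right) = 22 - \left(\left(161 - 20\right) - 30\right) = 22 - \left(141 - 30\right) = 22 - 111 = -89$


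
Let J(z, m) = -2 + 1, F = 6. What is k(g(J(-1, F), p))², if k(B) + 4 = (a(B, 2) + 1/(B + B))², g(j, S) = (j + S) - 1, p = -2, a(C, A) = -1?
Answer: 30625/4096 ≈ 7.4768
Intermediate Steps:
J(z, m) = -1
g(j, S) = -1 + S + j (g(j, S) = (S + j) - 1 = -1 + S + j)
k(B) = -4 + (-1 + 1/(2*B))² (k(B) = -4 + (-1 + 1/(B + B))² = -4 + (-1 + 1/(2*B))²)
k(g(J(-1, F), p))² = (-3 - 1/(-1 - 2 - 1) + 1/(4*(-1 - 2 - 1)²))² = (-3 - 1/(-4) + (¼)/(-4)²)² = (-3 - 1*(-¼) + (¼)*(1/16))² = (-3 + ¼ + 1/64)² = (-175/64)² = 30625/4096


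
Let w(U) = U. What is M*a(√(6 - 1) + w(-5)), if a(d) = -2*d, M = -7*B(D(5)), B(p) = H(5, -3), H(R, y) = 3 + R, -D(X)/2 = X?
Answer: -560 + 112*√5 ≈ -309.56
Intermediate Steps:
D(X) = -2*X
B(p) = 8 (B(p) = 3 + 5 = 8)
M = -56 (M = -7*8 = -56)
M*a(√(6 - 1) + w(-5)) = -(-112)*(√(6 - 1) - 5) = -(-112)*(√5 - 5) = -(-112)*(-5 + √5) = -56*(10 - 2*√5) = -560 + 112*√5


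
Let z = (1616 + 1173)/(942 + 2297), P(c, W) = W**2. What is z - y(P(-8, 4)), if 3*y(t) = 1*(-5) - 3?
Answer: 34279/9717 ≈ 3.5277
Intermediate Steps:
y(t) = -8/3 (y(t) = (1*(-5) - 3)/3 = (-5 - 3)/3 = (1/3)*(-8) = -8/3)
z = 2789/3239 ≈ 0.86107
z - y(P(-8, 4)) = 2789/3239 - 1*(-8/3) = 2789/3239 + 8/3 = 34279/9717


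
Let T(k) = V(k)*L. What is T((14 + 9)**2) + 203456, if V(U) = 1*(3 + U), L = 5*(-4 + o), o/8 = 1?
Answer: 214096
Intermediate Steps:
o = 8 (o = 8*1 = 8)
L = 20 (L = 5*(-4 + 8) = 5*4 = 20)
V(U) = 3 + U
T(k) = 60 + 20*k (T(k) = (3 + k)*20 = 60 + 20*k)
T((14 + 9)**2) + 203456 = (60 + 20*(14 + 9)**2) + 203456 = (60 + 20*23**2) + 203456 = (60 + 20*529) + 203456 = (60 + 10580) + 203456 = 10640 + 203456 = 214096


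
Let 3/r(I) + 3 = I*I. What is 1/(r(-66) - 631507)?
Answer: -1451/916316656 ≈ -1.5835e-6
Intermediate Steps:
r(I) = 3/(-3 + I**2) (r(I) = 3/(-3 + I*I) = 3/(-3 + I**2))
1/(r(-66) - 631507) = 1/(3/(-3 + (-66)**2) - 631507) = 1/(3/(-3 + 4356) - 631507) = 1/(3/4353 - 631507) = 1/(3*(1/4353) - 631507) = 1/(1/1451 - 631507) = 1/(-916316656/1451) = -1451/916316656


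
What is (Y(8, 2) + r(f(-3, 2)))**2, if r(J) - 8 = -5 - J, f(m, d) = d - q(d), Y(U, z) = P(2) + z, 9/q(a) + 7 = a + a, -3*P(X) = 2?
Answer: 4/9 ≈ 0.44444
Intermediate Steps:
P(X) = -2/3 (P(X) = -1/3*2 = -2/3)
q(a) = 9/(-7 + 2*a) (q(a) = 9/(-7 + (a + a)) = 9/(-7 + 2*a))
Y(U, z) = -2/3 + z
f(m, d) = d - 9/(-7 + 2*d)
r(J) = 3 - J (r(J) = 8 + (-5 - J) = 3 - J)
(Y(8, 2) + r(f(-3, 2)))**2 = ((-2/3 + 2) + (3 - (2 - 9/(-7 + 2*2))))**2 = (4/3 + (3 - (2 - 9/(-7 + 4))))**2 = (4/3 + (3 - (2 - 9/(-3))))**2 = (4/3 + (3 - (2 - 9*(-1/3))))**2 = (4/3 + (3 - (2 + 3)))**2 = (4/3 + (3 - 1*5))**2 = (4/3 + (3 - 5))**2 = (4/3 - 2)**2 = (-2/3)**2 = 4/9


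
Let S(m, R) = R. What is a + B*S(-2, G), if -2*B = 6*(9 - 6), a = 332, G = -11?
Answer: 431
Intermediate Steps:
B = -9 (B = -3*(9 - 6) = -3*3 = -½*18 = -9)
a + B*S(-2, G) = 332 - 9*(-11) = 332 + 99 = 431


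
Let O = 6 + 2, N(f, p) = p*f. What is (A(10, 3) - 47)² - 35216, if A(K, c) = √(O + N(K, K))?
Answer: -32899 - 564*√3 ≈ -33876.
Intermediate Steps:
N(f, p) = f*p
O = 8
A(K, c) = √(8 + K²) (A(K, c) = √(8 + K*K) = √(8 + K²))
(A(10, 3) - 47)² - 35216 = (√(8 + 10²) - 47)² - 35216 = (√(8 + 100) - 47)² - 35216 = (√108 - 47)² - 35216 = (6*√3 - 47)² - 35216 = (-47 + 6*√3)² - 35216 = -35216 + (-47 + 6*√3)²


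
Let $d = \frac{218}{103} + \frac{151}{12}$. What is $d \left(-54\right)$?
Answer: $- \frac{163521}{206} \approx -793.79$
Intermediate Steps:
$d = \frac{18169}{1236}$ ($d = 218 \cdot \frac{1}{103} + 151 \cdot \frac{1}{12} = \frac{218}{103} + \frac{151}{12} = \frac{18169}{1236} \approx 14.7$)
$d \left(-54\right) = \frac{18169}{1236} \left(-54\right) = - \frac{163521}{206}$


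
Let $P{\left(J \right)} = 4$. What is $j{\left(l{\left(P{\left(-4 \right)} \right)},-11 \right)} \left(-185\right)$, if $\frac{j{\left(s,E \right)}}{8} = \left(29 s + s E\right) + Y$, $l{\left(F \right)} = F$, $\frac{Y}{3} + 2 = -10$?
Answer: $-53280$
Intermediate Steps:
$Y = -36$ ($Y = -6 + 3 \left(-10\right) = -6 - 30 = -36$)
$j{\left(s,E \right)} = -288 + 232 s + 8 E s$ ($j{\left(s,E \right)} = 8 \left(\left(29 s + s E\right) - 36\right) = 8 \left(\left(29 s + E s\right) - 36\right) = 8 \left(-36 + 29 s + E s\right) = -288 + 232 s + 8 E s$)
$j{\left(l{\left(P{\left(-4 \right)} \right)},-11 \right)} \left(-185\right) = \left(-288 + 232 \cdot 4 + 8 \left(-11\right) 4\right) \left(-185\right) = \left(-288 + 928 - 352\right) \left(-185\right) = 288 \left(-185\right) = -53280$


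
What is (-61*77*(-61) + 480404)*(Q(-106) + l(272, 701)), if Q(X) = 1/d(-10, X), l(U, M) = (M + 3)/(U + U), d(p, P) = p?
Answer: 9157939/10 ≈ 9.1579e+5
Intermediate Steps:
l(U, M) = (3 + M)/(2*U) (l(U, M) = (3 + M)/((2*U)) = (3 + M)*(1/(2*U)) = (3 + M)/(2*U))
Q(X) = -⅒ (Q(X) = 1/(-10) = -⅒)
(-61*77*(-61) + 480404)*(Q(-106) + l(272, 701)) = (-61*77*(-61) + 480404)*(-⅒ + (½)*(3 + 701)/272) = (-4697*(-61) + 480404)*(-⅒ + (½)*(1/272)*704) = (286517 + 480404)*(-⅒ + 22/17) = 766921*(203/170) = 9157939/10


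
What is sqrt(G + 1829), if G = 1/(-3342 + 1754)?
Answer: sqrt(1153067047)/794 ≈ 42.767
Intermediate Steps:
G = -1/1588 (G = 1/(-1588) = -1/1588 ≈ -0.00062972)
sqrt(G + 1829) = sqrt(-1/1588 + 1829) = sqrt(2904451/1588) = sqrt(1153067047)/794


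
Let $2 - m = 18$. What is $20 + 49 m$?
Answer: $-764$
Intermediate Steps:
$m = -16$ ($m = 2 - 18 = -16$)
$20 + 49 m = 20 + 49 \left(-16\right) = 20 - 784 = -764$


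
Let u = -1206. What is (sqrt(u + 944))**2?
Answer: -262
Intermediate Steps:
(sqrt(u + 944))**2 = (sqrt(-1206 + 944))**2 = (sqrt(-262))**2 = (I*sqrt(262))**2 = -262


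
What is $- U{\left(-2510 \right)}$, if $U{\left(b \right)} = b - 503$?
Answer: $3013$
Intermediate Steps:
$U{\left(b \right)} = -503 + b$
$- U{\left(-2510 \right)} = - (-503 - 2510) = \left(-1\right) \left(-3013\right) = 3013$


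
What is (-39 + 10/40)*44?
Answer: -1705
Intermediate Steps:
(-39 + 10/40)*44 = (-39 + 10*(1/40))*44 = (-39 + ¼)*44 = -155/4*44 = -1705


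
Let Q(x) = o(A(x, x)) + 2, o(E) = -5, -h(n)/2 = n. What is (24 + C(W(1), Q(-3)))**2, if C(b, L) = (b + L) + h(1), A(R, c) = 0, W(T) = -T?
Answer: 324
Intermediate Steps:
h(n) = -2*n
Q(x) = -3 (Q(x) = -5 + 2 = -3)
C(b, L) = -2 + L + b (C(b, L) = (b + L) - 2*1 = (L + b) - 2 = -2 + L + b)
(24 + C(W(1), Q(-3)))**2 = (24 + (-2 - 3 - 1*1))**2 = (24 + (-2 - 3 - 1))**2 = (24 - 6)**2 = 18**2 = 324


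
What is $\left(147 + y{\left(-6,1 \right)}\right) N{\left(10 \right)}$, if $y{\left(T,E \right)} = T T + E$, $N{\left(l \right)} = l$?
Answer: $1840$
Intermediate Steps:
$y{\left(T,E \right)} = E + T^{2}$ ($y{\left(T,E \right)} = T^{2} + E = E + T^{2}$)
$\left(147 + y{\left(-6,1 \right)}\right) N{\left(10 \right)} = \left(147 + \left(1 + \left(-6\right)^{2}\right)\right) 10 = \left(147 + \left(1 + 36\right)\right) 10 = \left(147 + 37\right) 10 = 184 \cdot 10 = 1840$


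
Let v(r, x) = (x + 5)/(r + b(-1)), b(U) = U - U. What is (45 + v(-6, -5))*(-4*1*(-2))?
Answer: 360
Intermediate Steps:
b(U) = 0
v(r, x) = (5 + x)/r (v(r, x) = (x + 5)/(r + 0) = (5 + x)/r)
(45 + v(-6, -5))*(-4*1*(-2)) = (45 + (5 - 5)/(-6))*(-4*1*(-2)) = (45 - 1/6*0)*(-4*(-2)) = (45 + 0)*8 = 45*8 = 360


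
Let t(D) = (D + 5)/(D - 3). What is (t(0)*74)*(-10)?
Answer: 3700/3 ≈ 1233.3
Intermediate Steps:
t(D) = (5 + D)/(-3 + D)
(t(0)*74)*(-10) = (((5 + 0)/(-3 + 0))*74)*(-10) = ((5/(-3))*74)*(-10) = (-1/3*5*74)*(-10) = -5/3*74*(-10) = -370/3*(-10) = 3700/3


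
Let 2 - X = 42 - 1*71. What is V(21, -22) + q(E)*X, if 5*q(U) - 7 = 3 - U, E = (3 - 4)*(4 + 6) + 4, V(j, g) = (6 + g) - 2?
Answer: 406/5 ≈ 81.200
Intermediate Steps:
V(j, g) = 4 + g
E = -6 (E = -1*10 + 4 = -10 + 4 = -6)
X = 31 (X = 2 - (42 - 1*71) = 2 - (42 - 71) = 2 - 1*(-29) = 2 + 29 = 31)
q(U) = 2 - U/5 (q(U) = 7/5 + (3 - U)/5 = 7/5 + (3/5 - U/5) = 2 - U/5)
V(21, -22) + q(E)*X = (4 - 22) + (2 - 1/5*(-6))*31 = -18 + (2 + 6/5)*31 = -18 + (16/5)*31 = -18 + 496/5 = 406/5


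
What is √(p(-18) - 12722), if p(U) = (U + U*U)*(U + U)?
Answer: I*√23738 ≈ 154.07*I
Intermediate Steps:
p(U) = 2*U*(U + U²) (p(U) = (U + U²)*(2*U) = 2*U*(U + U²))
√(p(-18) - 12722) = √(2*(-18)²*(1 - 18) - 12722) = √(2*324*(-17) - 12722) = √(-11016 - 12722) = √(-23738) = I*√23738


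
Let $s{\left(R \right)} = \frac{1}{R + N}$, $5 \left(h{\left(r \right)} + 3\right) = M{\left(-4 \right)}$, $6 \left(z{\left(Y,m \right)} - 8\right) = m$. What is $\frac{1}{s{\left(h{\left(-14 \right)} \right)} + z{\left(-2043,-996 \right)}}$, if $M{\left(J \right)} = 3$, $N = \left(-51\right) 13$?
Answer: $- \frac{3327}{525671} \approx -0.0063291$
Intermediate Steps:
$z{\left(Y,m \right)} = 8 + \frac{m}{6}$
$N = -663$
$h{\left(r \right)} = - \frac{12}{5}$ ($h{\left(r \right)} = -3 + \frac{1}{5} \cdot 3 = -3 + \frac{3}{5} = - \frac{12}{5}$)
$s{\left(R \right)} = \frac{1}{-663 + R}$ ($s{\left(R \right)} = \frac{1}{R - 663} = \frac{1}{-663 + R}$)
$\frac{1}{s{\left(h{\left(-14 \right)} \right)} + z{\left(-2043,-996 \right)}} = \frac{1}{\frac{1}{-663 - \frac{12}{5}} + \left(8 + \frac{1}{6} \left(-996\right)\right)} = \frac{1}{\frac{1}{- \frac{3327}{5}} + \left(8 - 166\right)} = \frac{1}{- \frac{5}{3327} - 158} = \frac{1}{- \frac{525671}{3327}} = - \frac{3327}{525671}$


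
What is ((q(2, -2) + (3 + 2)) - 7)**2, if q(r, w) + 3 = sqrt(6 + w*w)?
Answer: (5 - sqrt(10))**2 ≈ 3.3772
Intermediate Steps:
q(r, w) = -3 + sqrt(6 + w**2) (q(r, w) = -3 + sqrt(6 + w*w) = -3 + sqrt(6 + w**2))
((q(2, -2) + (3 + 2)) - 7)**2 = (((-3 + sqrt(6 + (-2)**2)) + (3 + 2)) - 7)**2 = (((-3 + sqrt(6 + 4)) + 5) - 7)**2 = (((-3 + sqrt(10)) + 5) - 7)**2 = ((2 + sqrt(10)) - 7)**2 = (-5 + sqrt(10))**2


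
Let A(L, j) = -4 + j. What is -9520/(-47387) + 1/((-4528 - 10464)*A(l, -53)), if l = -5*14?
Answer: 8135306267/40494276528 ≈ 0.20090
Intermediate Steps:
l = -70
-9520/(-47387) + 1/((-4528 - 10464)*A(l, -53)) = -9520/(-47387) + 1/((-4528 - 10464)*(-4 - 53)) = -9520*(-1/47387) + 1/(-14992*(-57)) = 9520/47387 - 1/14992*(-1/57) = 9520/47387 + 1/854544 = 8135306267/40494276528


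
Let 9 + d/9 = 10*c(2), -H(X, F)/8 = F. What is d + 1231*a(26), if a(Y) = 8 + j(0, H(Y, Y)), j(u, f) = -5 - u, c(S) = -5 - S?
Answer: 2982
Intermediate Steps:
H(X, F) = -8*F
d = -711 (d = -81 + 9*(10*(-5 - 1*2)) = -81 + 9*(10*(-5 - 2)) = -81 + 9*(10*(-7)) = -81 + 9*(-70) = -81 - 630 = -711)
a(Y) = 3 (a(Y) = 8 + (-5 - 1*0) = 8 + (-5 + 0) = 8 - 5 = 3)
d + 1231*a(26) = -711 + 1231*3 = -711 + 3693 = 2982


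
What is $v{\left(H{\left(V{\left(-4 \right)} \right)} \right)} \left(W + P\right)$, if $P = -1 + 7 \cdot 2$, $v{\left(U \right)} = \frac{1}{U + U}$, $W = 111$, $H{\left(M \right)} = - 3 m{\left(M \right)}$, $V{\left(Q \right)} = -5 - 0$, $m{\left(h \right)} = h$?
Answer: $\frac{62}{15} \approx 4.1333$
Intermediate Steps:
$V{\left(Q \right)} = -5$ ($V{\left(Q \right)} = -5 + 0 = -5$)
$H{\left(M \right)} = - 3 M$
$v{\left(U \right)} = \frac{1}{2 U}$
$P = 13$ ($P = -1 + 14 = 13$)
$v{\left(H{\left(V{\left(-4 \right)} \right)} \right)} \left(W + P\right) = \frac{1}{2 \left(\left(-3\right) \left(-5\right)\right)} \left(111 + 13\right) = \frac{1}{2 \cdot 15} \cdot 124 = \frac{1}{2} \cdot \frac{1}{15} \cdot 124 = \frac{1}{30} \cdot 124 = \frac{62}{15}$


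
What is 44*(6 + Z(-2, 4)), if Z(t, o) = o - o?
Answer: 264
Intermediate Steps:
Z(t, o) = 0
44*(6 + Z(-2, 4)) = 44*(6 + 0) = 44*6 = 264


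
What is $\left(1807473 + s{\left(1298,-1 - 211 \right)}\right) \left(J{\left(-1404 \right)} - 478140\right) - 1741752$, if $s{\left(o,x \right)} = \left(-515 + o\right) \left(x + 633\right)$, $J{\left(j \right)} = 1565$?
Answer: $-1018497799452$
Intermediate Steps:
$s{\left(o,x \right)} = \left(-515 + o\right) \left(633 + x\right)$
$\left(1807473 + s{\left(1298,-1 - 211 \right)}\right) \left(J{\left(-1404 \right)} - 478140\right) - 1741752 = \left(1807473 + \left(-325995 - 515 \left(-1 - 211\right) + 633 \cdot 1298 + 1298 \left(-1 - 211\right)\right)\right) \left(1565 - 478140\right) - 1741752 = \left(1807473 + \left(-325995 - -109180 + 821634 + 1298 \left(-212\right)\right)\right) \left(-476575\right) - 1741752 = \left(1807473 + \left(-325995 + 109180 + 821634 - 275176\right)\right) \left(-476575\right) - 1741752 = \left(1807473 + 329643\right) \left(-476575\right) - 1741752 = 2137116 \left(-476575\right) - 1741752 = -1018496057700 - 1741752 = -1018497799452$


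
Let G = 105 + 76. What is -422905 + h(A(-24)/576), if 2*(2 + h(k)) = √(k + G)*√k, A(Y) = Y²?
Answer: -422907 + √182/2 ≈ -4.2290e+5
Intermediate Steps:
G = 181
h(k) = -2 + √k*√(181 + k)/2 (h(k) = -2 + (√(k + 181)*√k)/2 = -2 + (√(181 + k)*√k)/2 = -2 + (√k*√(181 + k))/2 = -2 + √k*√(181 + k)/2)
-422905 + h(A(-24)/576) = -422905 + (-2 + √((-24)²/576)*√(181 + (-24)²/576)/2) = -422905 + (-2 + √(576*(1/576))*√(181 + 576*(1/576))/2) = -422905 + (-2 + √1*√(181 + 1)/2) = -422905 + (-2 + (½)*1*√182) = -422905 + (-2 + √182/2) = -422907 + √182/2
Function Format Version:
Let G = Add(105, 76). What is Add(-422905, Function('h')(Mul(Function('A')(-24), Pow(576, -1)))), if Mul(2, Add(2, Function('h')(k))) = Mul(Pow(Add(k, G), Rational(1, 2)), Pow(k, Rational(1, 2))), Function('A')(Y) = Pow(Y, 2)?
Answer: Add(-422907, Mul(Rational(1, 2), Pow(182, Rational(1, 2)))) ≈ -4.2290e+5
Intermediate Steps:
G = 181
Function('h')(k) = Add(-2, Mul(Rational(1, 2), Pow(k, Rational(1, 2)), Pow(Add(181, k), Rational(1, 2)))) (Function('h')(k) = Add(-2, Mul(Rational(1, 2), Mul(Pow(Add(k, 181), Rational(1, 2)), Pow(k, Rational(1, 2))))) = Add(-2, Mul(Rational(1, 2), Mul(Pow(Add(181, k), Rational(1, 2)), Pow(k, Rational(1, 2))))) = Add(-2, Mul(Rational(1, 2), Mul(Pow(k, Rational(1, 2)), Pow(Add(181, k), Rational(1, 2))))) = Add(-2, Mul(Rational(1, 2), Pow(k, Rational(1, 2)), Pow(Add(181, k), Rational(1, 2)))))
Add(-422905, Function('h')(Mul(Function('A')(-24), Pow(576, -1)))) = Add(-422905, Add(-2, Mul(Rational(1, 2), Pow(Mul(Pow(-24, 2), Pow(576, -1)), Rational(1, 2)), Pow(Add(181, Mul(Pow(-24, 2), Pow(576, -1))), Rational(1, 2))))) = Add(-422905, Add(-2, Mul(Rational(1, 2), Pow(Mul(576, Rational(1, 576)), Rational(1, 2)), Pow(Add(181, Mul(576, Rational(1, 576))), Rational(1, 2))))) = Add(-422905, Add(-2, Mul(Rational(1, 2), Pow(1, Rational(1, 2)), Pow(Add(181, 1), Rational(1, 2))))) = Add(-422905, Add(-2, Mul(Rational(1, 2), 1, Pow(182, Rational(1, 2))))) = Add(-422905, Add(-2, Mul(Rational(1, 2), Pow(182, Rational(1, 2))))) = Add(-422907, Mul(Rational(1, 2), Pow(182, Rational(1, 2))))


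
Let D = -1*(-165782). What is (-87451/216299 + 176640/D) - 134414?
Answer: -2409929065708487/17929240409 ≈ -1.3441e+5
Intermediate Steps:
D = 165782
(-87451/216299 + 176640/D) - 134414 = (-87451/216299 + 176640/165782) - 134414 = (-87451*1/216299 + 176640*(1/165782)) - 134414 = (-87451/216299 + 88320/82891) - 134414 = 11854626839/17929240409 - 134414 = -2409929065708487/17929240409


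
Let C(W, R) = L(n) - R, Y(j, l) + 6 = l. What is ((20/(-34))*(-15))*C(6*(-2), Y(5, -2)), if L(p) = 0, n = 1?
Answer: 1200/17 ≈ 70.588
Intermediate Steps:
Y(j, l) = -6 + l
C(W, R) = -R (C(W, R) = 0 - R = -R)
((20/(-34))*(-15))*C(6*(-2), Y(5, -2)) = ((20/(-34))*(-15))*(-(-6 - 2)) = ((20*(-1/34))*(-15))*(-1*(-8)) = -10/17*(-15)*8 = (150/17)*8 = 1200/17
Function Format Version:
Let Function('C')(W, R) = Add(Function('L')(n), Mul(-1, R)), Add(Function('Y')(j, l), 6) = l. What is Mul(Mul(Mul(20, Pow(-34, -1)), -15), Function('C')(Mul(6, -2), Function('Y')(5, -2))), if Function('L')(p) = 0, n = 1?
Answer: Rational(1200, 17) ≈ 70.588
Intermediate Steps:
Function('Y')(j, l) = Add(-6, l)
Function('C')(W, R) = Mul(-1, R) (Function('C')(W, R) = Add(0, Mul(-1, R)) = Mul(-1, R))
Mul(Mul(Mul(20, Pow(-34, -1)), -15), Function('C')(Mul(6, -2), Function('Y')(5, -2))) = Mul(Mul(Mul(20, Pow(-34, -1)), -15), Mul(-1, Add(-6, -2))) = Mul(Mul(Mul(20, Rational(-1, 34)), -15), Mul(-1, -8)) = Mul(Mul(Rational(-10, 17), -15), 8) = Mul(Rational(150, 17), 8) = Rational(1200, 17)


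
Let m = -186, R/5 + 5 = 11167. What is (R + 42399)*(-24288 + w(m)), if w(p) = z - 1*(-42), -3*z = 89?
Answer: -7152266843/3 ≈ -2.3841e+9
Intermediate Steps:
R = 55810 (R = -25 + 5*11167 = -25 + 55835 = 55810)
z = -89/3 (z = -⅓*89 = -89/3 ≈ -29.667)
w(p) = 37/3 (w(p) = -89/3 - 1*(-42) = -89/3 + 42 = 37/3)
(R + 42399)*(-24288 + w(m)) = (55810 + 42399)*(-24288 + 37/3) = 98209*(-72827/3) = -7152266843/3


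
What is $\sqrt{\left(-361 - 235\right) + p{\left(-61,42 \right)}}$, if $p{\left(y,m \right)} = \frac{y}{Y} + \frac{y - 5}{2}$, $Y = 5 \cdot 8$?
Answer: $\frac{i \sqrt{252210}}{20} \approx 25.11 i$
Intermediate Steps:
$Y = 40$
$p{\left(y,m \right)} = - \frac{5}{2} + \frac{21 y}{40}$ ($p{\left(y,m \right)} = \frac{y}{40} + \frac{y - 5}{2} = y \frac{1}{40} + \left(-5 + y\right) \frac{1}{2} = \frac{y}{40} + \left(- \frac{5}{2} + \frac{y}{2}\right) = - \frac{5}{2} + \frac{21 y}{40}$)
$\sqrt{\left(-361 - 235\right) + p{\left(-61,42 \right)}} = \sqrt{\left(-361 - 235\right) + \left(- \frac{5}{2} + \frac{21}{40} \left(-61\right)\right)} = \sqrt{\left(-361 - 235\right) - \frac{1381}{40}} = \sqrt{-596 - \frac{1381}{40}} = \sqrt{- \frac{25221}{40}} = \frac{i \sqrt{252210}}{20}$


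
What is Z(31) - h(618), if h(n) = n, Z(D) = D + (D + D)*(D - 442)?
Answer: -26069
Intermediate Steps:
Z(D) = D + 2*D*(-442 + D) (Z(D) = D + (2*D)*(-442 + D) = D + 2*D*(-442 + D))
Z(31) - h(618) = 31*(-883 + 2*31) - 1*618 = 31*(-883 + 62) - 618 = 31*(-821) - 618 = -25451 - 618 = -26069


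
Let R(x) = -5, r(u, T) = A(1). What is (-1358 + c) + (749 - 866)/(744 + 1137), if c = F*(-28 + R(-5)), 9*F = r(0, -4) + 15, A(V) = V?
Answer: -888289/627 ≈ -1416.7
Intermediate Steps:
r(u, T) = 1
F = 16/9 (F = (1 + 15)/9 = (⅑)*16 = 16/9 ≈ 1.7778)
c = -176/3 (c = 16*(-28 - 5)/9 = (16/9)*(-33) = -176/3 ≈ -58.667)
(-1358 + c) + (749 - 866)/(744 + 1137) = (-1358 - 176/3) + (749 - 866)/(744 + 1137) = -4250/3 - 117/1881 = -4250/3 - 117*1/1881 = -4250/3 - 13/209 = -888289/627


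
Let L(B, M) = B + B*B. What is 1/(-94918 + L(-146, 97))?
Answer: -1/73748 ≈ -1.3560e-5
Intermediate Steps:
L(B, M) = B + B²
1/(-94918 + L(-146, 97)) = 1/(-94918 - 146*(1 - 146)) = 1/(-94918 - 146*(-145)) = 1/(-94918 + 21170) = 1/(-73748) = -1/73748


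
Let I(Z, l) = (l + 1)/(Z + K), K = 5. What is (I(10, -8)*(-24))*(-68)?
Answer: -3808/5 ≈ -761.60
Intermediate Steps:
I(Z, l) = (1 + l)/(5 + Z) (I(Z, l) = (l + 1)/(Z + 5) = (1 + l)/(5 + Z))
(I(10, -8)*(-24))*(-68) = (((1 - 8)/(5 + 10))*(-24))*(-68) = ((-7/15)*(-24))*(-68) = (((1/15)*(-7))*(-24))*(-68) = -7/15*(-24)*(-68) = (56/5)*(-68) = -3808/5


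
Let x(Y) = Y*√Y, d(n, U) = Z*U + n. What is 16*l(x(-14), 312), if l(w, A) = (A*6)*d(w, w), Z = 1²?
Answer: -838656*I*√14 ≈ -3.138e+6*I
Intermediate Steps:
Z = 1
d(n, U) = U + n (d(n, U) = 1*U + n = U + n)
x(Y) = Y^(3/2)
l(w, A) = 12*A*w (l(w, A) = (A*6)*(w + w) = (6*A)*(2*w) = 12*A*w)
16*l(x(-14), 312) = 16*(12*312*(-14)^(3/2)) = 16*(12*312*(-14*I*√14)) = 16*(-52416*I*√14) = -838656*I*√14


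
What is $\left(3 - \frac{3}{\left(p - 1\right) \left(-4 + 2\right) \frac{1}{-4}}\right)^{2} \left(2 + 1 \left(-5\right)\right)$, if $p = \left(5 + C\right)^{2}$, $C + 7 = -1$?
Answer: $- \frac{243}{16} \approx -15.188$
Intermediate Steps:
$C = -8$ ($C = -7 - 1 = -8$)
$p = 9$ ($p = \left(5 - 8\right)^{2} = \left(-3\right)^{2} = 9$)
$\left(3 - \frac{3}{\left(p - 1\right) \left(-4 + 2\right) \frac{1}{-4}}\right)^{2} \left(2 + 1 \left(-5\right)\right) = \left(3 - \frac{3}{\left(9 - 1\right) \left(-4 + 2\right) \frac{1}{-4}}\right)^{2} \left(2 + 1 \left(-5\right)\right) = \left(3 - \frac{3}{8 \left(-2\right) \left(- \frac{1}{4}\right)}\right)^{2} \left(2 - 5\right) = \left(3 - \frac{3}{\left(-16\right) \left(- \frac{1}{4}\right)}\right)^{2} \left(-3\right) = \left(3 - \frac{3}{4}\right)^{2} \left(-3\right) = \left(\frac{9}{4}\right)^{2} \left(-3\right) = \frac{81}{16} \left(-3\right) = - \frac{243}{16}$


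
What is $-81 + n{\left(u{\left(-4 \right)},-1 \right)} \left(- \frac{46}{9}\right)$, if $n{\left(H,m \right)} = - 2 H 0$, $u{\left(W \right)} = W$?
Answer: $-81$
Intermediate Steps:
$n{\left(H,m \right)} = 0$
$-81 + n{\left(u{\left(-4 \right)},-1 \right)} \left(- \frac{46}{9}\right) = -81 + 0 \left(- \frac{46}{9}\right) = -81 + 0 = -81$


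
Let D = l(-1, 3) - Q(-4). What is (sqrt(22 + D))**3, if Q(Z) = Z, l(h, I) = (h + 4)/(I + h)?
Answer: 55*sqrt(110)/4 ≈ 144.21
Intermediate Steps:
l(h, I) = (4 + h)/(I + h)
D = 11/2 (D = (4 - 1)/(3 - 1) - 1*(-4) = 3/2 + 4 = 11/2 ≈ 5.5000)
(sqrt(22 + D))**3 = (sqrt(22 + 11/2))**3 = (sqrt(55/2))**3 = (sqrt(110)/2)**3 = 55*sqrt(110)/4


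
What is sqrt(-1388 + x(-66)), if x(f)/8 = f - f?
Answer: 2*I*sqrt(347) ≈ 37.256*I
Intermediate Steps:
x(f) = 0 (x(f) = 8*(f - f) = 8*0 = 0)
sqrt(-1388 + x(-66)) = sqrt(-1388 + 0) = sqrt(-1388) = 2*I*sqrt(347)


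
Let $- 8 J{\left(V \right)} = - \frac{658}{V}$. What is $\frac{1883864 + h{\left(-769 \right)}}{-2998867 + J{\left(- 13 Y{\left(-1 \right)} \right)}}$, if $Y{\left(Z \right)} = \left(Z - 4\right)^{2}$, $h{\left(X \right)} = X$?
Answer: $- \frac{2448023500}{3898527429} \approx -0.62794$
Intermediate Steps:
$Y{\left(Z \right)} = \left(-4 + Z\right)^{2}$
$J{\left(V \right)} = \frac{329}{4 V}$ ($J{\left(V \right)} = - \frac{\left(-658\right) \frac{1}{V}}{8} = \frac{329}{4 V}$)
$\frac{1883864 + h{\left(-769 \right)}}{-2998867 + J{\left(- 13 Y{\left(-1 \right)} \right)}} = \frac{1883864 - 769}{-2998867 + \frac{329}{4 \left(- 13 \left(-4 - 1\right)^{2}\right)}} = \frac{1883095}{-2998867 + \frac{329}{4 \left(- 13 \left(-5\right)^{2}\right)}} = \frac{1883095}{-2998867 + \frac{329}{4 \left(\left(-13\right) 25\right)}} = \frac{1883095}{-2998867 + \frac{329}{4 \left(-325\right)}} = \frac{1883095}{-2998867 + \frac{329}{4} \left(- \frac{1}{325}\right)} = \frac{1883095}{-2998867 - \frac{329}{1300}} = \frac{1883095}{- \frac{3898527429}{1300}} = 1883095 \left(- \frac{1300}{3898527429}\right) = - \frac{2448023500}{3898527429}$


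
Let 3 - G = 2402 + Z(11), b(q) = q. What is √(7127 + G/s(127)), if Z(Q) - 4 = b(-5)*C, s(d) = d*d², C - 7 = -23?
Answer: 3*√206005615674/16129 ≈ 84.422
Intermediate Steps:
C = -16 (C = 7 - 23 = -16)
s(d) = d³
Z(Q) = 84 (Z(Q) = 4 - 5*(-16) = 4 + 80 = 84)
G = -2483 (G = 3 - (2402 + 84) = 3 - 1*2486 = 3 - 2486 = -2483)
√(7127 + G/s(127)) = √(7127 - 2483/(127³)) = √(7127 - 2483/2048383) = √(14598823158/2048383) = 3*√206005615674/16129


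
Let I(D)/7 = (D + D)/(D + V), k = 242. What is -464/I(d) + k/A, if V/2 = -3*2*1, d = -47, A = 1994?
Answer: -13607127/328013 ≈ -41.484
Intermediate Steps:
V = -12 (V = 2*(-3*2*1) = 2*(-6*1) = 2*(-6) = -12)
I(D) = 14*D/(-12 + D) (I(D) = 7*((D + D)/(D - 12)) = 7*((2*D)/(-12 + D)) = 7*(2*D/(-12 + D)) = 14*D/(-12 + D))
-464/I(d) + k/A = -464/(14*(-47)/(-12 - 47)) + 242/1994 = -464/(14*(-47)/(-59)) + 242*(1/1994) = -464/(14*(-47)*(-1/59)) + 121/997 = -464/658/59 + 121/997 = -464*59/658 + 121/997 = -13688/329 + 121/997 = -13607127/328013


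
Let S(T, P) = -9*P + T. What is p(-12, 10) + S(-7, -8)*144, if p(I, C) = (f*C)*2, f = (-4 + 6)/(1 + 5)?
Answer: 28100/3 ≈ 9366.7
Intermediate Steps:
f = ⅓ (f = 2/6 = 2*(⅙) = ⅓ ≈ 0.33333)
p(I, C) = 2*C/3 (p(I, C) = (C/3)*2 = 2*C/3)
S(T, P) = T - 9*P
p(-12, 10) + S(-7, -8)*144 = (⅔)*10 + (-7 - 9*(-8))*144 = 20/3 + (-7 + 72)*144 = 20/3 + 65*144 = 20/3 + 9360 = 28100/3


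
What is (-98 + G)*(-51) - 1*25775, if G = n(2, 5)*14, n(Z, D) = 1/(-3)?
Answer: -20539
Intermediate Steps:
n(Z, D) = -⅓
G = -14/3 (G = -⅓*14 = -14/3 ≈ -4.6667)
(-98 + G)*(-51) - 1*25775 = (-98 - 14/3)*(-51) - 1*25775 = -308/3*(-51) - 25775 = 5236 - 25775 = -20539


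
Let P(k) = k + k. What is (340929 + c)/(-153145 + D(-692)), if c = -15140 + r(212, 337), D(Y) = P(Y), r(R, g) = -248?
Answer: -325541/154529 ≈ -2.1067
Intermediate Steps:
P(k) = 2*k
D(Y) = 2*Y
c = -15388 (c = -15140 - 248 = -15388)
(340929 + c)/(-153145 + D(-692)) = (340929 - 15388)/(-153145 + 2*(-692)) = 325541/(-153145 - 1384) = 325541/(-154529) = 325541*(-1/154529) = -325541/154529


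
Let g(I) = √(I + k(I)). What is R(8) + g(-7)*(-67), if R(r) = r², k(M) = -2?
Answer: 64 - 201*I ≈ 64.0 - 201.0*I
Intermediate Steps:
g(I) = √(-2 + I) (g(I) = √(I - 2) = √(-2 + I))
R(8) + g(-7)*(-67) = 8² + √(-2 - 7)*(-67) = 64 + √(-9)*(-67) = 64 + (3*I)*(-67) = 64 - 201*I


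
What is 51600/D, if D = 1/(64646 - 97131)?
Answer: -1676226000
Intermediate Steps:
D = -1/32485 (D = 1/(-32485) = -1/32485 ≈ -3.0783e-5)
51600/D = 51600/(-1/32485) = 51600*(-32485) = -1676226000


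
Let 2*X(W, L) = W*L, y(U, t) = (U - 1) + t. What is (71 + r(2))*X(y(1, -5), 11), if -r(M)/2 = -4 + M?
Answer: -4125/2 ≈ -2062.5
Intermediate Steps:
r(M) = 8 - 2*M (r(M) = -2*(-4 + M) = 8 - 2*M)
y(U, t) = -1 + U + t (y(U, t) = (-1 + U) + t = -1 + U + t)
X(W, L) = L*W/2 (X(W, L) = (W*L)/2 = (L*W)/2 = L*W/2)
(71 + r(2))*X(y(1, -5), 11) = (71 + (8 - 2*2))*((½)*11*(-1 + 1 - 5)) = (71 + (8 - 4))*((½)*11*(-5)) = (71 + 4)*(-55/2) = 75*(-55/2) = -4125/2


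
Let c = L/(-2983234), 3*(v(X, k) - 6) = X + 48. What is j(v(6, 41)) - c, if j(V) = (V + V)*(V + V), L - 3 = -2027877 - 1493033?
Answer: 6869850229/2983234 ≈ 2302.8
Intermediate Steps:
v(X, k) = 22 + X/3 (v(X, k) = 6 + (X + 48)/3 = 6 + (48 + X)/3 = 6 + (16 + X/3) = 22 + X/3)
L = -3520907 (L = 3 + (-2027877 - 1493033) = 3 - 3520910 = -3520907)
j(V) = 4*V² (j(V) = (2*V)*(2*V) = 4*V²)
c = 3520907/2983234 (c = -3520907/(-2983234) = -3520907*(-1/2983234) = 3520907/2983234 ≈ 1.1802)
j(v(6, 41)) - c = 4*(22 + (⅓)*6)² - 1*3520907/2983234 = 4*(22 + 2)² - 3520907/2983234 = 4*24² - 3520907/2983234 = 4*576 - 3520907/2983234 = 2304 - 3520907/2983234 = 6869850229/2983234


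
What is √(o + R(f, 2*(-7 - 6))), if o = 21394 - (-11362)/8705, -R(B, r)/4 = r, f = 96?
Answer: 2*√407288347415/8705 ≈ 146.63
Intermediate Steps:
R(B, r) = -4*r
o = 186246132/8705 (o = 21394 - (-11362)/8705 = 21394 - 1*(-11362/8705) = 21394 + 11362/8705 = 186246132/8705 ≈ 21395.)
√(o + R(f, 2*(-7 - 6))) = √(186246132/8705 - 8*(-7 - 6)) = √(186246132/8705 - 8*(-13)) = √(186246132/8705 - 4*(-26)) = √(186246132/8705 + 104) = √(187151452/8705) = 2*√407288347415/8705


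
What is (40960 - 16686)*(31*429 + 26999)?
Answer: 978193652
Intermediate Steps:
(40960 - 16686)*(31*429 + 26999) = 24274*(13299 + 26999) = 24274*40298 = 978193652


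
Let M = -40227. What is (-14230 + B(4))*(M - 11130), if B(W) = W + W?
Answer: 730399254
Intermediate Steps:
B(W) = 2*W
(-14230 + B(4))*(M - 11130) = (-14230 + 2*4)*(-40227 - 11130) = (-14230 + 8)*(-51357) = -14222*(-51357) = 730399254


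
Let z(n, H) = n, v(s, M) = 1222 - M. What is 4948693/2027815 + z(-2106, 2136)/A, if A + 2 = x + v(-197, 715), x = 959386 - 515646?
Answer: 438832308679/180169334935 ≈ 2.4357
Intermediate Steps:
x = 443740
A = 444245 (A = -2 + (443740 + (1222 - 1*715)) = -2 + (443740 + (1222 - 715)) = -2 + (443740 + 507) = -2 + 444247 = 444245)
4948693/2027815 + z(-2106, 2136)/A = 4948693/2027815 - 2106/444245 = 438832308679/180169334935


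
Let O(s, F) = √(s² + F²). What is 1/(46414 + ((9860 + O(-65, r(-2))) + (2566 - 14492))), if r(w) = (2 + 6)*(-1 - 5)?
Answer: 44348/1966738575 - √6529/1966738575 ≈ 2.2508e-5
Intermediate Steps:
r(w) = -48 (r(w) = 8*(-6) = -48)
O(s, F) = √(F² + s²)
1/(46414 + ((9860 + O(-65, r(-2))) + (2566 - 14492))) = 1/(46414 + ((9860 + √((-48)² + (-65)²)) + (2566 - 14492))) = 1/(46414 + ((9860 + √(2304 + 4225)) - 11926)) = 1/(46414 + ((9860 + √6529) - 11926)) = 1/(46414 + (-2066 + √6529)) = 1/(44348 + √6529)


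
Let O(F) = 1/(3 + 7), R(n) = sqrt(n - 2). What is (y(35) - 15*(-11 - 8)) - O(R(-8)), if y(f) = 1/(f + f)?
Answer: 9972/35 ≈ 284.91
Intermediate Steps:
R(n) = sqrt(-2 + n)
O(F) = 1/10
y(f) = 1/(2*f)
(y(35) - 15*(-11 - 8)) - O(R(-8)) = ((1/2)/35 - 15*(-11 - 8)) - 1*1/10 = ((1/2)*(1/35) - 15*(-19)) - 1/10 = (1/70 + 285) - 1/10 = 19951/70 - 1/10 = 9972/35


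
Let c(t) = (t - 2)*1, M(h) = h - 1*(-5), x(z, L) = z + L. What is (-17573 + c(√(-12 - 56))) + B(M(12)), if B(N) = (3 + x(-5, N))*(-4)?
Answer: -17635 + 2*I*√17 ≈ -17635.0 + 8.2462*I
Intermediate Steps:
x(z, L) = L + z
M(h) = 5 + h (M(h) = h + 5 = 5 + h)
B(N) = 8 - 4*N (B(N) = (3 + (N - 5))*(-4) = (3 + (-5 + N))*(-4) = (-2 + N)*(-4) = 8 - 4*N)
c(t) = -2 + t (c(t) = (-2 + t)*1 = -2 + t)
(-17573 + c(√(-12 - 56))) + B(M(12)) = (-17573 + (-2 + √(-12 - 56))) + (8 - 4*(5 + 12)) = (-17573 + (-2 + √(-68))) + (8 - 4*17) = (-17573 + (-2 + 2*I*√17)) + (8 - 68) = (-17575 + 2*I*√17) - 60 = -17635 + 2*I*√17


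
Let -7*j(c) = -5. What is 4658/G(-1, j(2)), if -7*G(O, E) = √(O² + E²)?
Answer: -114121*√74/37 ≈ -26533.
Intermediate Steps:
j(c) = 5/7 (j(c) = -⅐*(-5) = 5/7)
G(O, E) = -√(E² + O²)/7 (G(O, E) = -√(O² + E²)/7 = -√(E² + O²)/7)
4658/G(-1, j(2)) = 4658/((-√((5/7)² + (-1)²)/7)) = 4658/((-√(25/49 + 1)/7)) = 4658/((-√74/49)) = 4658*(-49*√74/74) = -114121*√74/37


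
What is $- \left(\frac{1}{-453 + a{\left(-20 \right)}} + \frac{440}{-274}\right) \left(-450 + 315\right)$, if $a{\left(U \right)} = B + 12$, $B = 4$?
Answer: $- \frac{12997395}{59869} \approx -217.1$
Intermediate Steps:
$a{\left(U \right)} = 16$ ($a{\left(U \right)} = 4 + 12 = 16$)
$- \left(\frac{1}{-453 + a{\left(-20 \right)}} + \frac{440}{-274}\right) \left(-450 + 315\right) = - \left(\frac{1}{-453 + 16} + \frac{440}{-274}\right) \left(-450 + 315\right) = - \left(\frac{1}{-437} + 440 \left(- \frac{1}{274}\right)\right) \left(-135\right) = - \left(- \frac{1}{437} - \frac{220}{137}\right) \left(-135\right) = - \frac{\left(-96277\right) \left(-135\right)}{59869} = \left(-1\right) \frac{12997395}{59869} = - \frac{12997395}{59869}$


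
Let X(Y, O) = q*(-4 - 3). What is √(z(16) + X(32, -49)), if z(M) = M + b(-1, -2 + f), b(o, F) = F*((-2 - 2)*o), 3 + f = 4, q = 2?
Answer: I*√2 ≈ 1.4142*I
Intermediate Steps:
f = 1 (f = -3 + 4 = 1)
X(Y, O) = -14 (X(Y, O) = 2*(-4 - 3) = 2*(-7) = -14)
b(o, F) = -4*F*o (b(o, F) = F*(-4*o) = -4*F*o)
z(M) = -4 + M (z(M) = M - 4*(-2 + 1)*(-1) = M - 4*(-1)*(-1) = M - 4 = -4 + M)
√(z(16) + X(32, -49)) = √((-4 + 16) - 14) = √(12 - 14) = √(-2) = I*√2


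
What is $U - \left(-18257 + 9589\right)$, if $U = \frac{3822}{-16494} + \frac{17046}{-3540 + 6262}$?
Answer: $\frac{32452922622}{3741389} \approx 8674.0$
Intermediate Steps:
$U = \frac{22562770}{3741389}$ ($U = 3822 \left(- \frac{1}{16494}\right) + \frac{17046}{2722} = - \frac{637}{2749} + 17046 \cdot \frac{1}{2722} = - \frac{637}{2749} + \frac{8523}{1361} = \frac{22562770}{3741389} \approx 6.0306$)
$U - \left(-18257 + 9589\right) = \frac{22562770}{3741389} - \left(-18257 + 9589\right) = \frac{22562770}{3741389} - -8668 = \frac{22562770}{3741389} + 8668 = \frac{32452922622}{3741389}$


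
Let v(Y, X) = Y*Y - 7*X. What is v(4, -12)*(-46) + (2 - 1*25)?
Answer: -4623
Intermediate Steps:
v(Y, X) = Y**2 - 7*X
v(4, -12)*(-46) + (2 - 1*25) = (4**2 - 7*(-12))*(-46) + (2 - 1*25) = (16 + 84)*(-46) + (2 - 25) = 100*(-46) - 23 = -4600 - 23 = -4623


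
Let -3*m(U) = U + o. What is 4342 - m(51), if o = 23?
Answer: 13100/3 ≈ 4366.7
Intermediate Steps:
m(U) = -23/3 - U/3 (m(U) = -(U + 23)/3 = -(23 + U)/3 = -23/3 - U/3)
4342 - m(51) = 4342 - (-23/3 - 1/3*51) = 4342 - (-23/3 - 17) = 4342 - 1*(-74/3) = 4342 + 74/3 = 13100/3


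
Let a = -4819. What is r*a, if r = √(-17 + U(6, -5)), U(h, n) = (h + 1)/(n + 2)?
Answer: -4819*I*√174/3 ≈ -21189.0*I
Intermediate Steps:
U(h, n) = (1 + h)/(2 + n)
r = I*√174/3 (r = √(-17 + (1 + 6)/(2 - 5)) = √(-17 + 7/(-3)) = √(-17 - ⅓*7) = √(-17 - 7/3) = √(-58/3) = I*√174/3 ≈ 4.397*I)
r*a = (I*√174/3)*(-4819) = -4819*I*√174/3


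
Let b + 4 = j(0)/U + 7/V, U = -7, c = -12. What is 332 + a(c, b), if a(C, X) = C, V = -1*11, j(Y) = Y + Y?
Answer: 320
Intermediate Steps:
j(Y) = 2*Y
V = -11
b = -51/11 (b = -4 + ((2*0)/(-7) + 7/(-11)) = -4 + (0*(-⅐) + 7*(-1/11)) = -4 + (0 - 7/11) = -4 - 7/11 = -51/11 ≈ -4.6364)
332 + a(c, b) = 332 - 12 = 320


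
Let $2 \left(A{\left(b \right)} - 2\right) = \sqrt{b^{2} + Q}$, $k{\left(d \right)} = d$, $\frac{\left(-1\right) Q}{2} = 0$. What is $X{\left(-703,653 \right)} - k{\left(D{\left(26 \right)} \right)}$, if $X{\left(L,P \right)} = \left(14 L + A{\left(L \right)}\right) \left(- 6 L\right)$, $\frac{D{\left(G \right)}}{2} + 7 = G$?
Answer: $-40022531$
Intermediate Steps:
$D{\left(G \right)} = -14 + 2 G$
$Q = 0$ ($Q = \left(-2\right) 0 = 0$)
$A{\left(b \right)} = 2 + \frac{\sqrt{b^{2}}}{2}$ ($A{\left(b \right)} = 2 + \frac{\sqrt{b^{2} + 0}}{2} = 2 + \frac{\sqrt{b^{2}}}{2}$)
$X{\left(L,P \right)} = - 6 L \left(2 + \frac{\sqrt{L^{2}}}{2} + 14 L\right)$ ($X{\left(L,P \right)} = \left(14 L + \left(2 + \frac{\sqrt{L^{2}}}{2}\right)\right) \left(- 6 L\right) = \left(2 + \frac{\sqrt{L^{2}}}{2} + 14 L\right) \left(- 6 L\right) = - 6 L \left(2 + \frac{\sqrt{L^{2}}}{2} + 14 L\right)$)
$X{\left(-703,653 \right)} - k{\left(D{\left(26 \right)} \right)} = \left(-3\right) \left(-703\right) \left(4 + \sqrt{\left(-703\right)^{2}} + 28 \left(-703\right)\right) - \left(-14 + 2 \cdot 26\right) = \left(-3\right) \left(-703\right) \left(4 + \sqrt{494209} - 19684\right) - \left(-14 + 52\right) = \left(-3\right) \left(-703\right) \left(4 + 703 - 19684\right) - 38 = \left(-3\right) \left(-703\right) \left(-18977\right) - 38 = -40022493 - 38 = -40022531$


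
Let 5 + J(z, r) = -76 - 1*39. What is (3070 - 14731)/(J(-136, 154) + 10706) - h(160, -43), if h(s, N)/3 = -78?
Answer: 2465463/10586 ≈ 232.90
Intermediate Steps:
J(z, r) = -120 (J(z, r) = -5 + (-76 - 1*39) = -5 + (-76 - 39) = -5 - 115 = -120)
h(s, N) = -234 (h(s, N) = 3*(-78) = -234)
(3070 - 14731)/(J(-136, 154) + 10706) - h(160, -43) = (3070 - 14731)/(-120 + 10706) - 1*(-234) = -11661/10586 + 234 = 2465463/10586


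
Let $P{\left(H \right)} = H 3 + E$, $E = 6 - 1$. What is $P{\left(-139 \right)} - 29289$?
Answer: $-29701$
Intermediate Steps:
$E = 5$
$P{\left(H \right)} = 5 + 3 H$ ($P{\left(H \right)} = H 3 + 5 = 3 H + 5 = 5 + 3 H$)
$P{\left(-139 \right)} - 29289 = \left(5 + 3 \left(-139\right)\right) - 29289 = \left(5 - 417\right) - 29289 = -412 - 29289 = -29701$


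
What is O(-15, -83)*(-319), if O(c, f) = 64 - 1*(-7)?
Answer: -22649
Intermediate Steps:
O(c, f) = 71 (O(c, f) = 64 + 7 = 71)
O(-15, -83)*(-319) = 71*(-319) = -22649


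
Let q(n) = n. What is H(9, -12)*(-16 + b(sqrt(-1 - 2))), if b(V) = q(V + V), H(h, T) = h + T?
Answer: 48 - 6*I*sqrt(3) ≈ 48.0 - 10.392*I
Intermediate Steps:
H(h, T) = T + h
b(V) = 2*V (b(V) = V + V = 2*V)
H(9, -12)*(-16 + b(sqrt(-1 - 2))) = (-12 + 9)*(-16 + 2*sqrt(-1 - 2)) = -3*(-16 + 2*sqrt(-3)) = -3*(-16 + 2*(I*sqrt(3))) = -3*(-16 + 2*I*sqrt(3)) = 48 - 6*I*sqrt(3)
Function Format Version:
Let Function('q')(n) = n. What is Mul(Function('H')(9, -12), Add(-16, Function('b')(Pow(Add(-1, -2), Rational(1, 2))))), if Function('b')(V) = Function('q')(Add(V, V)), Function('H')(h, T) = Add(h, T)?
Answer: Add(48, Mul(-6, I, Pow(3, Rational(1, 2)))) ≈ Add(48.000, Mul(-10.392, I))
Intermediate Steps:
Function('H')(h, T) = Add(T, h)
Function('b')(V) = Mul(2, V) (Function('b')(V) = Add(V, V) = Mul(2, V))
Mul(Function('H')(9, -12), Add(-16, Function('b')(Pow(Add(-1, -2), Rational(1, 2))))) = Mul(Add(-12, 9), Add(-16, Mul(2, Pow(Add(-1, -2), Rational(1, 2))))) = Mul(-3, Add(-16, Mul(2, Pow(-3, Rational(1, 2))))) = Mul(-3, Add(-16, Mul(2, Mul(I, Pow(3, Rational(1, 2)))))) = Mul(-3, Add(-16, Mul(2, I, Pow(3, Rational(1, 2))))) = Add(48, Mul(-6, I, Pow(3, Rational(1, 2))))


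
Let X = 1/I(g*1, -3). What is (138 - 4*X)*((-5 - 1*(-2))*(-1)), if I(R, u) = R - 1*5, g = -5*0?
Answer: 2082/5 ≈ 416.40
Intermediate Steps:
g = 0
I(R, u) = -5 + R (I(R, u) = R - 5 = -5 + R)
X = -⅕ (X = 1/(-5 + 0*1) = 1/(-5 + 0) = 1/(-5) = -⅕ ≈ -0.20000)
(138 - 4*X)*((-5 - 1*(-2))*(-1)) = (138 - 4*(-⅕))*((-5 - 1*(-2))*(-1)) = (138 + ⅘)*((-5 + 2)*(-1)) = 694*(-3*(-1))/5 = (694/5)*3 = 2082/5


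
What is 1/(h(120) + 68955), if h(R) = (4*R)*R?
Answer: 1/126555 ≈ 7.9017e-6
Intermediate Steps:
h(R) = 4*R²
1/(h(120) + 68955) = 1/(4*120² + 68955) = 1/(4*14400 + 68955) = 1/(57600 + 68955) = 1/126555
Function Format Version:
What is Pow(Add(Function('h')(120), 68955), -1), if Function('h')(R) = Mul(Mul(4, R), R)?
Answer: Rational(1, 126555) ≈ 7.9017e-6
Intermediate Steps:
Function('h')(R) = Mul(4, Pow(R, 2))
Pow(Add(Function('h')(120), 68955), -1) = Pow(Add(Mul(4, Pow(120, 2)), 68955), -1) = Pow(Add(Mul(4, 14400), 68955), -1) = Pow(Add(57600, 68955), -1) = Pow(126555, -1) = Rational(1, 126555)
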